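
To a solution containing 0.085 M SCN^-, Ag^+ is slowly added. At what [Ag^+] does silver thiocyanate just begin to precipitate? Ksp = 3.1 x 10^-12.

[Ag^+] ≈ 3.6e-11 M

AgSCN(s) <=> Ag^+(aq) + SCN^-(aq)
Ksp = [Ag^+][SCN^-]
Precipitation begins when Q = Ksp. With [SCN^-] = 0.085 M:
3.1 x 10^-12 = (0.085) × [Ag^+]
[Ag^+] = (3.1 x 10^-12 / 8.5 × 10^-2) = 3.6 x 10^-11 M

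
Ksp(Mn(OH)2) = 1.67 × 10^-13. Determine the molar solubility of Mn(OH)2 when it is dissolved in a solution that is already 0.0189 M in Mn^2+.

s = 1.49e-6 M

Mn(OH)2(s) ⇌ Mn^2+ + 2 OH^-
Ksp = [Mn^2+][OH^-]^2
Let s be the molar solubility in this solution. [Mn^2+] = 0.0189 + s ≈ 0.0189, [OH^-] = 2s (common-ion effect: Mn^2+ is already 0.0189 M).
Ksp ≈ 0.0189 × (2s)^2
s = 1.49 x 10^-6 M
Check: s = 1.5 x 10^-6 ≪ 0.0189, so the approximation is valid.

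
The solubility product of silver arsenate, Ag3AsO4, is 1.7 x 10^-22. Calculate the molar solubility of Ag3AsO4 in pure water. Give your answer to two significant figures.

Ag3AsO4(s) ⇌ 3 Ag^+ + AsO4^3-
Ksp = [Ag^+]^3[AsO4^3-]
With molar solubility s: [Ag^+] = 3s, [AsO4^3-] = s.
So Ksp = (3s)^3 × s = 27s^4
Solving, s = (1.7 x 10^-22/27)^(1/4) = 1.6 × 10^-6 M

s ≈ 1.6 × 10^-6 M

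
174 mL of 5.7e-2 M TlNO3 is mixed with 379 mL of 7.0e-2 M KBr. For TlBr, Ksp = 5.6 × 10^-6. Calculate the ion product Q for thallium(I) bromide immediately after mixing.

Q ≈ 8.6 × 10^-4

Total volume = 174 + 379 = 553 mL.
[Tl^+] = 5.7 × 10^-2 × (174/553) = 1.79 x 10^-2 M
[Br^-] = 7.0 × 10^-2 × (379/553) = 4.80 × 10^-2 M
TlBr(s) ⇌ Tl^+ + Br^-, so Q = [Tl^+][Br^-]
Q = (1.79 × 10^-2)(4.80 x 10^-2) = 8.6 × 10^-4
Q > Ksp, so TlBr will precipitate.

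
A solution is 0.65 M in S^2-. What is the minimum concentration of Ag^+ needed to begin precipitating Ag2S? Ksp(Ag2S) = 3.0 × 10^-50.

[Ag^+] = 2.1e-25 M

Ag2S(s) <=> 2 Ag^+ + S^2-
Ksp = [Ag^+]^2[S^2-]
Precipitation begins when Q = Ksp. With [S^2-] = 0.65 M:
3.0 × 10^-50 = (0.65) × [Ag^+]^2
[Ag^+] = (3.0 × 10^-50 / 6.5 × 10^-1)^(1/2) = 2.1 × 10^-25 M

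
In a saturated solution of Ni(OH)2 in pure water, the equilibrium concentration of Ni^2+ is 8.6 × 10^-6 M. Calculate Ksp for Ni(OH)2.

Ksp ≈ 2.5 × 10^-15

Ni(OH)2(s) ⇌ Ni^2+(aq) + 2 OH^-(aq)
Stoichiometry gives [OH^-] = (2/1)[Ni^2+] = 1.72 × 10^-5 M.
Ksp = [Ni^2+][OH^-]^2
Ksp = 8.6 x 10^-6 × (1.72 x 10^-5)^2 = 2.5 × 10^-15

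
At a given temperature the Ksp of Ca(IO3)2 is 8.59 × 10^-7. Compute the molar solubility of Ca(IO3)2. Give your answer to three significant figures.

s = 5.99 × 10^-3 M

Ca(IO3)2(s) ⇌ Ca^2+ + 2 IO3^-
Ksp = [Ca^2+][IO3^-]^2
If s mol/L of Ca(IO3)2 dissolves, [Ca^2+] = s and [IO3^-] = 2s.
Substituting: Ksp = s(2s)^2 = 4s^3
s^3 = 8.59 × 10^-7 / 4, so s = 5.99 x 10^-3 M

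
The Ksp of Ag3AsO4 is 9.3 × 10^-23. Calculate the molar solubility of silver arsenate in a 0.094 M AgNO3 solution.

s ≈ 1.1 × 10^-19 M

Ag3AsO4(s) <=> 3 Ag^+ + AsO4^3-
Ksp = [Ag^+]^3[AsO4^3-]
If s mol/L dissolves here, [Ag^+] = 0.094 + 3s ≈ 0.094, [AsO4^3-] = s (since Ag^+ from AgNO3 dominates).
Ksp ≈ (0.094)^3 × s
s = 1.1 × 10^-19 M
Check: 3s = 3.4 × 10^-19 ≪ 0.094, so the approximation is valid.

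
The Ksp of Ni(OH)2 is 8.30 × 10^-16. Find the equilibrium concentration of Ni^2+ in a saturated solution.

Ni(OH)2(s) ⇌ Ni^2+ + 2 OH^-
Ksp = [Ni^2+][OH^-]^2
With molar solubility s: [Ni^2+] = s, [OH^-] = 2s.
So Ksp = s × (2s)^2 = 4s^3
s^3 = 8.30 × 10^-16 / 4, so s = 5.920 × 10^-6 M
[Ni^2+] = s = 5.92 × 10^-6 M

5.92 × 10^-6 M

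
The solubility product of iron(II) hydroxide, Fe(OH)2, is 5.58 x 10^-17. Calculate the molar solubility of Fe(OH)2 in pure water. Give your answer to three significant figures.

s = 2.41 x 10^-6 M

Fe(OH)2(s) <=> Fe^2+(aq) + 2 OH^-(aq)
Ksp = [Fe^2+][OH^-]^2
If s mol/L of Fe(OH)2 dissolves, [Fe^2+] = s and [OH^-] = 2s.
Ksp = s(2s)^2 = 4s^3
s^3 = 5.58 x 10^-17 / 4, so s = 2.41 × 10^-6 M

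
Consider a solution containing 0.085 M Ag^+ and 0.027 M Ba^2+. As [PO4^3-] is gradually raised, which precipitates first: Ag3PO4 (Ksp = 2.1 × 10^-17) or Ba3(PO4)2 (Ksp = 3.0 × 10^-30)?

Each salt begins to precipitate when Q = Ksp, i.e. when [PO4^3-] reaches its threshold.
For Ag3PO4: 2.1 × 10^-17 = (0.085)^3 × [PO4^3-]  ⇒  [PO4^3-] = 3.4 × 10^-14 M.
For Ba3(PO4)2: 3.0 × 10^-30 = (0.027)^3 × [PO4^3-]^2  ⇒  [PO4^3-] = 3.9 x 10^-13 M.
The salt with the lower threshold [PO4^3-] precipitates first: Ag3PO4.

Ag3PO4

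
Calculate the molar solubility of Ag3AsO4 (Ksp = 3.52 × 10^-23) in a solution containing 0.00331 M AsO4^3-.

Ag3AsO4(s) <=> 3 Ag^+(aq) + AsO4^3-(aq)
Ksp = [Ag^+]^3[AsO4^3-]
If s mol/L dissolves here, [Ag^+] = 3s, [AsO4^3-] = 0.00331 + s ≈ 0.00331 (common-ion effect: AsO4^3- is already 0.00331 M).
Ksp ≈ (3s)^3 × 0.00331
s = 7.33 x 10^-8 M
Check: s = 7.3 × 10^-8 ≪ 0.00331, so the approximation is valid.

s ≈ 7.33e-8 M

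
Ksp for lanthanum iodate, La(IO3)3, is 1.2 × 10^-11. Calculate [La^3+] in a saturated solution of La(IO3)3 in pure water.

[La^3+] ≈ 8.2 × 10^-4 M

La(IO3)3(s) <=> La^3+ + 3 IO3^-
Ksp = [La^3+][IO3^-]^3
With molar solubility s: [La^3+] = s, [IO3^-] = 3s.
So Ksp = s × (3s)^3 = 27s^4
s = (1.2 × 10^-11 / 27)^(1/4) = 8.16 × 10^-4 M
[La^3+] = s = 8.2 × 10^-4 M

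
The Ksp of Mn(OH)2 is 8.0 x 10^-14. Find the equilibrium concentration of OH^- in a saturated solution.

Mn(OH)2(s) <=> Mn^2+ + 2 OH^-
Ksp = [Mn^2+][OH^-]^2
Let s = molar solubility. Then [Mn^2+] = s and [OH^-] = 2s.
Substituting: Ksp = s(2s)^2 = 4s^3
Solving, s = (8.0 x 10^-14/4)^(1/3) = 2.71 x 10^-5 M
[OH^-] = 2s = 5.4 × 10^-5 M

[OH^-] = 5.4 x 10^-5 M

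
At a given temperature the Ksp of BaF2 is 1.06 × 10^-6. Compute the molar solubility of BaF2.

BaF2(s) ⇌ Ba^2+(aq) + 2 F^-(aq)
Ksp = [Ba^2+][F^-]^2
With molar solubility s: [Ba^2+] = s, [F^-] = 2s.
Substituting: Ksp = s(2s)^2 = 4s^3
s = (1.06 × 10^-6 / 4)^(1/3) = 6.42 × 10^-3 M

6.42 x 10^-3 M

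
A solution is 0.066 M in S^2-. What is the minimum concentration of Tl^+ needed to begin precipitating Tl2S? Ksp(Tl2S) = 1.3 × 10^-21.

[Tl^+] ≈ 1.4e-10 M

Tl2S(s) ⇌ 2 Tl^+(aq) + S^2-(aq)
Ksp = [Tl^+]^2[S^2-]
Precipitation begins when Q = Ksp. With [S^2-] = 0.066 M:
1.3 × 10^-21 = (0.066) × [Tl^+]^2
[Tl^+] = (1.3 × 10^-21 / 6.6 × 10^-2)^(1/2) = 1.4 x 10^-10 M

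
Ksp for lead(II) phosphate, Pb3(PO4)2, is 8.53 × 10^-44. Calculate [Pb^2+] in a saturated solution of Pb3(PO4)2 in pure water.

[Pb^2+] = 2.86e-9 M

Pb3(PO4)2(s) ⇌ 3 Pb^2+(aq) + 2 PO4^3-(aq)
Ksp = [Pb^2+]^3[PO4^3-]^2
For each mole of Pb3(PO4)2 that dissolves: [Pb^2+] = 3s, [PO4^3-] = 2s.
Substituting: Ksp = (3s)^3(2s)^2 = 108s^5
s^5 = 8.53 × 10^-44 / 108, so s = 9.539 × 10^-10 M
[Pb^2+] = 3s = 2.86 × 10^-9 M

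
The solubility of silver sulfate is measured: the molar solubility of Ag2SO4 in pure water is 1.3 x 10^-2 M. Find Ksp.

Ag2SO4(s) ⇌ 2 Ag^+ + SO4^2-
If s mol/L of Ag2SO4 dissolves, [Ag^+] = 2s and [SO4^2-] = s.
Ksp = [Ag^+]^2[SO4^2-]
Substituting: Ksp = (2s)^2s = 4s^3
Ksp = 4 × (1.3 × 10^-2)^3 = 8.8 x 10^-6

Ksp ≈ 8.8 × 10^-6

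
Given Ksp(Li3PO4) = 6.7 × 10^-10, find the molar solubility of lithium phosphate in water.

Li3PO4(s) ⇌ 3 Li^+(aq) + PO4^3-(aq)
Ksp = [Li^+]^3[PO4^3-]
If s mol/L of Li3PO4 dissolves, [Li^+] = 3s and [PO4^3-] = s.
So Ksp = (3s)^3 × s = 27s^4
s^4 = 6.7 × 10^-10 / 27, so s = 2.2 × 10^-3 M

s = 2.2 × 10^-3 M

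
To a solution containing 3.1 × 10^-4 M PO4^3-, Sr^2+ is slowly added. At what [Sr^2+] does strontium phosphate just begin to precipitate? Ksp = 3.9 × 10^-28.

Sr3(PO4)2(s) ⇌ 3 Sr^2+(aq) + 2 PO4^3-(aq)
Ksp = [Sr^2+]^3[PO4^3-]^2
Precipitation begins when Q = Ksp. With [PO4^3-] = 3.1 × 10^-4 M:
3.9 × 10^-28 = (3.1 × 10^-4)^2 × [Sr^2+]^3
[Sr^2+] = (3.9 × 10^-28 / 9.61 × 10^-8)^(1/3) = 1.6 × 10^-7 M

[Sr^2+] ≈ 1.6 × 10^-7 M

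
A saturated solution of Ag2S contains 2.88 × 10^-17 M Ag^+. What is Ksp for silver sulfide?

Ksp ≈ 1.19 x 10^-50

Ag2S(s) <=> 2 Ag^+(aq) + S^2-(aq)
Stoichiometry gives [S^2-] = (1/2)[Ag^+] = 1.440 × 10^-17 M.
Ksp = [Ag^+]^2[S^2-]
Ksp = (2.88 x 10^-17)^2 × 1.440 × 10^-17 = 1.19 × 10^-50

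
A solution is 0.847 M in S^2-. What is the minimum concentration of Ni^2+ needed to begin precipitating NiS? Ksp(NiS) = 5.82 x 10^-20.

NiS(s) ⇌ Ni^2+(aq) + S^2-(aq)
Ksp = [Ni^2+][S^2-]
Precipitation begins when Q = Ksp. With [S^2-] = 0.847 M:
5.82 x 10^-20 = (0.847) × [Ni^2+]
[Ni^2+] = (5.82 x 10^-20 / 8.47 x 10^-1) = 6.87 × 10^-20 M

6.87 × 10^-20 M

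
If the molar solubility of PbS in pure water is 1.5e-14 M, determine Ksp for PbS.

PbS(s) ⇌ Pb^2+(aq) + S^2-(aq)
For each mole of PbS that dissolves: [Pb^2+] = s, [S^2-] = s.
Ksp = [Pb^2+][S^2-]
Ksp = s^2
Ksp = (1.5 × 10^-14)^2 = 2.3 x 10^-28

Ksp ≈ 2.3 x 10^-28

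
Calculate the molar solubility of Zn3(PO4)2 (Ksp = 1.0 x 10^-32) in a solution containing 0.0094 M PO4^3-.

s = 1.6 × 10^-10 M

Zn3(PO4)2(s) <=> 3 Zn^2+ + 2 PO4^3-
Ksp = [Zn^2+]^3[PO4^3-]^2
If s mol/L dissolves here, [Zn^2+] = 3s, [PO4^3-] = 0.0094 + 2s ≈ 0.0094 (Ksp is small, so little additional dissolves).
Ksp ≈ (3s)^3 × (0.0094)^2
s = 1.6 × 10^-10 M
Check: 2s = 3.2 × 10^-10 ≪ 0.0094, so the approximation is valid.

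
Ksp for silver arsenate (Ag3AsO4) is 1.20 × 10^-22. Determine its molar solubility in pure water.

s ≈ 1.45 × 10^-6 M

Ag3AsO4(s) <=> 3 Ag^+ + AsO4^3-
Ksp = [Ag^+]^3[AsO4^3-]
With molar solubility s: [Ag^+] = 3s, [AsO4^3-] = s.
Substituting: Ksp = (3s)^3s = 27s^4
s^4 = 1.20 × 10^-22 / 27, so s = 1.45 × 10^-6 M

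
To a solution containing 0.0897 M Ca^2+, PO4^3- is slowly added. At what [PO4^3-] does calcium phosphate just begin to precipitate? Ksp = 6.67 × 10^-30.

[PO4^3-] = 9.61 × 10^-14 M

Ca3(PO4)2(s) <=> 3 Ca^2+(aq) + 2 PO4^3-(aq)
Ksp = [Ca^2+]^3[PO4^3-]^2
Precipitation begins when Q = Ksp. With [Ca^2+] = 0.0897 M:
6.67 × 10^-30 = (0.0897)^3 × [PO4^3-]^2
[PO4^3-] = (6.67 × 10^-30 / 7.217 x 10^-4)^(1/2) = 9.61 x 10^-14 M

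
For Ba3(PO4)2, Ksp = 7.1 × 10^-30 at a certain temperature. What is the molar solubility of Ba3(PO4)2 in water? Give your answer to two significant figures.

s = 5.8 x 10^-7 M

Ba3(PO4)2(s) ⇌ 3 Ba^2+(aq) + 2 PO4^3-(aq)
Ksp = [Ba^2+]^3[PO4^3-]^2
With molar solubility s: [Ba^2+] = 3s, [PO4^3-] = 2s.
Substituting: Ksp = (3s)^3(2s)^2 = 108s^5
s = (7.1 × 10^-30 / 108)^(1/5) = 5.8 × 10^-7 M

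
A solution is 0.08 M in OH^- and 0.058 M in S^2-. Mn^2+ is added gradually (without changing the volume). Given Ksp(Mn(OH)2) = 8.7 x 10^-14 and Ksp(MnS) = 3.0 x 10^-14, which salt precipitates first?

MnS

Precipitation of each salt starts when its ion product equals its Ksp.
For Mn(OH)2: 8.7 x 10^-14 = (0.08)^2 × [Mn^2+]  ⇒  [Mn^2+] = 1.4 × 10^-11 M.
For MnS: 3.0 x 10^-14 = 0.058 × [Mn^2+]  ⇒  [Mn^2+] = 5.2 × 10^-13 M.
The salt with the lower threshold [Mn^2+] precipitates first: MnS.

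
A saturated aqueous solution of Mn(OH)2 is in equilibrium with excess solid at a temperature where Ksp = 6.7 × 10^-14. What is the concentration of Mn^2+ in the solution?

Mn(OH)2(s) ⇌ Mn^2+ + 2 OH^-
Ksp = [Mn^2+][OH^-]^2
For each mole of Mn(OH)2 that dissolves: [Mn^2+] = s, [OH^-] = 2s.
Substituting: Ksp = s(2s)^2 = 4s^3
s = (6.7 × 10^-14 / 4)^(1/3) = 2.56 × 10^-5 M
[Mn^2+] = s = 2.6 × 10^-5 M

[Mn^2+] ≈ 2.6 × 10^-5 M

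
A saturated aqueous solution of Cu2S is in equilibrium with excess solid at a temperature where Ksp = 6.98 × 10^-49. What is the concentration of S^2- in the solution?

Cu2S(s) ⇌ 2 Cu^+(aq) + S^2-(aq)
Ksp = [Cu^+]^2[S^2-]
For each mole of Cu2S that dissolves: [Cu^+] = 2s, [S^2-] = s.
Substituting: Ksp = (2s)^2s = 4s^3
s^3 = 6.98 × 10^-49 / 4, so s = 5.588 × 10^-17 M
[S^2-] = s = 5.59 × 10^-17 M

5.59 × 10^-17 M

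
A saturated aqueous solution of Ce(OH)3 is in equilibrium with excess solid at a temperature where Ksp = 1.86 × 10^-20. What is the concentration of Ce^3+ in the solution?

Ce(OH)3(s) ⇌ Ce^3+(aq) + 3 OH^-(aq)
Ksp = [Ce^3+][OH^-]^3
Let s = molar solubility. Then [Ce^3+] = s and [OH^-] = 3s.
Substituting: Ksp = s(3s)^3 = 27s^4
Solving, s = (1.86 × 10^-20/27)^(1/4) = 5.123 × 10^-6 M
[Ce^3+] = s = 5.12 × 10^-6 M

5.12 × 10^-6 M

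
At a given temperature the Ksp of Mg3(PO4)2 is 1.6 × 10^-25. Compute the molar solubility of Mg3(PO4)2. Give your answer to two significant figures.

Mg3(PO4)2(s) <=> 3 Mg^2+(aq) + 2 PO4^3-(aq)
Ksp = [Mg^2+]^3[PO4^3-]^2
Let s = molar solubility. Then [Mg^2+] = 3s and [PO4^3-] = 2s.
Substituting: Ksp = (3s)^3(2s)^2 = 108s^5
s = (1.6 × 10^-25 / 108)^(1/5) = 4.3 x 10^-6 M

s = 4.3 × 10^-6 M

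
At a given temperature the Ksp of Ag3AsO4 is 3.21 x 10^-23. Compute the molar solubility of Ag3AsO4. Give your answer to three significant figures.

Ag3AsO4(s) ⇌ 3 Ag^+ + AsO4^3-
Ksp = [Ag^+]^3[AsO4^3-]
Let s = molar solubility. Then [Ag^+] = 3s and [AsO4^3-] = s.
Substituting: Ksp = (3s)^3s = 27s^4
s = (3.21 x 10^-23 / 27)^(1/4) = 1.04 × 10^-6 M

s = 1.04e-6 M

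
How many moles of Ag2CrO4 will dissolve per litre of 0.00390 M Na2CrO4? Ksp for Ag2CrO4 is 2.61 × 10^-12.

Ag2CrO4(s) <=> 2 Ag^+ + CrO4^2-
Ksp = [Ag^+]^2[CrO4^2-]
Let s = moles of Ag2CrO4 that dissolve per litre. [Ag^+] = 2s, [CrO4^2-] = 0.00390 + s ≈ 0.00390 (common-ion effect: CrO4^2- is already 0.00390 M).
Ksp ≈ (2s)^2 × 0.00390
s = 1.29 x 10^-5 M
Check: s = 1.3 x 10^-5 ≪ 0.00390, so the approximation is valid.

s ≈ 1.29e-5 M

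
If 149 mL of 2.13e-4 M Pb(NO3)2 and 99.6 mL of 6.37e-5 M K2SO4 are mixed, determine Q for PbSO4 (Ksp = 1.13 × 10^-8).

Total volume = 149 + 99.6 = 248.6 mL.
[Pb^2+] = 2.13 × 10^-4 × (149/248.6) = 1.277 × 10^-4 M
[SO4^2-] = 6.37 × 10^-5 × (99.6/248.6) = 2.552 × 10^-5 M
PbSO4(s) <=> Pb^2+(aq) + SO4^2-(aq), so Q = [Pb^2+][SO4^2-]
Q = (1.277 × 10^-4)(2.552 x 10^-5) = 3.26 × 10^-9
Q < Ksp, so no precipitate of PbSO4 forms.

Q = 3.26 x 10^-9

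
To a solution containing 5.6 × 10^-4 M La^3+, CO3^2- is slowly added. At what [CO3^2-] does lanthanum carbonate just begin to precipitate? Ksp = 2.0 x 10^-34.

La2(CO3)3(s) ⇌ 2 La^3+(aq) + 3 CO3^2-(aq)
Ksp = [La^3+]^2[CO3^2-]^3
Precipitation begins when Q = Ksp. With [La^3+] = 5.6 × 10^-4 M:
2.0 x 10^-34 = (5.6 × 10^-4)^2 × [CO3^2-]^3
[CO3^2-] = (2.0 x 10^-34 / 3.14 × 10^-7)^(1/3) = 8.6 × 10^-10 M

[CO3^2-] ≈ 8.6 × 10^-10 M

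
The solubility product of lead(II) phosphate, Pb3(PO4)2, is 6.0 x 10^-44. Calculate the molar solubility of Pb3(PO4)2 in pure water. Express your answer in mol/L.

s = 8.9e-10 M

Pb3(PO4)2(s) ⇌ 3 Pb^2+ + 2 PO4^3-
Ksp = [Pb^2+]^3[PO4^3-]^2
Let s = molar solubility. Then [Pb^2+] = 3s and [PO4^3-] = 2s.
So Ksp = (3s)^3 × (2s)^2 = 108s^5
s^5 = 6.0 x 10^-44 / 108, so s = 8.9 x 10^-10 M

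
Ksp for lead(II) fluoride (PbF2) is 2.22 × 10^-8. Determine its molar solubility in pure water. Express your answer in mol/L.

PbF2(s) ⇌ Pb^2+ + 2 F^-
Ksp = [Pb^2+][F^-]^2
With molar solubility s: [Pb^2+] = s, [F^-] = 2s.
Ksp = s(2s)^2 = 4s^3
s^3 = 2.22 × 10^-8 / 4, so s = 1.77 × 10^-3 M

1.77 × 10^-3 M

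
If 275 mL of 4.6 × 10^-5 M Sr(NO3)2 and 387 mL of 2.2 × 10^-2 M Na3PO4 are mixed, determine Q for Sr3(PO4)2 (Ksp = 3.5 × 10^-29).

Q ≈ 1.2 × 10^-18

Total volume = 275 + 387 = 662 mL.
[Sr^2+] = 4.6 x 10^-5 × (275/662) = 1.91 × 10^-5 M
[PO4^3-] = 2.2 × 10^-2 × (387/662) = 1.29 × 10^-2 M
Sr3(PO4)2(s) ⇌ 3 Sr^2+(aq) + 2 PO4^3-(aq), so Q = [Sr^2+]^3[PO4^3-]^2
Q = (1.91 x 10^-5)^3(1.29 × 10^-2)^2 = 1.2 × 10^-18
Q > Ksp, so Sr3(PO4)2 will precipitate.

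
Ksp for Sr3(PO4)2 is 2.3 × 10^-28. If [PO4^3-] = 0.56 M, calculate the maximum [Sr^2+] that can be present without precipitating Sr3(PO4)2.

[Sr^2+] ≈ 9.0 × 10^-10 M

Sr3(PO4)2(s) ⇌ 3 Sr^2+(aq) + 2 PO4^3-(aq)
Ksp = [Sr^2+]^3[PO4^3-]^2
Precipitation begins when Q = Ksp. With [PO4^3-] = 0.56 M:
2.3 × 10^-28 = (0.56)^2 × [Sr^2+]^3
[Sr^2+] = (2.3 × 10^-28 / 3.14 x 10^-1)^(1/3) = 9.0 x 10^-10 M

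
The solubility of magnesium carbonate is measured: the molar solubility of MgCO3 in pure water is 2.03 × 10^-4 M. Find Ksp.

MgCO3(s) ⇌ Mg^2+(aq) + CO3^2-(aq)
For each mole of MgCO3 that dissolves: [Mg^2+] = s, [CO3^2-] = s.
Ksp = [Mg^2+][CO3^2-]
Ksp = s × s = s^2
With s = 2.03 × 10^-4: Ksp = 4.12 × 10^-8

4.12 x 10^-8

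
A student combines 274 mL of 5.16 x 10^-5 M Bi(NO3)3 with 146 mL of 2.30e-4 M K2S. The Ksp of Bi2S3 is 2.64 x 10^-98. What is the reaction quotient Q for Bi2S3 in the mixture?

Total volume = 274 + 146 = 420 mL.
[Bi^3+] = 5.16 × 10^-5 × (274/420) = 3.366 × 10^-5 M
[S^2-] = 2.30 × 10^-4 × (146/420) = 7.995 × 10^-5 M
Bi2S3(s) <=> 2 Bi^3+ + 3 S^2-, so Q = [Bi^3+]^2[S^2-]^3
Q = (3.366 × 10^-5)^2(7.995 × 10^-5)^3 = 5.79 × 10^-22
Q > Ksp, so Bi2S3 will precipitate.

Q ≈ 5.79 × 10^-22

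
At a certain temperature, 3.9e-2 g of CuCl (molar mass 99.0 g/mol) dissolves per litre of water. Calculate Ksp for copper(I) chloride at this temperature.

Ksp ≈ 1.6 × 10^-7

Molar solubility s = (3.9 × 10^-2 g/L) / (99.0 g/mol) = 3.94 × 10^-4 M.
CuCl(s) ⇌ Cu^+(aq) + Cl^-(aq)
Let s = molar solubility. Then [Cu^+] = s and [Cl^-] = s.
Ksp = [Cu^+][Cl^-]
Ksp = (s)(s) = s^2
With s = 3.94 × 10^-4: Ksp = 1.6 × 10^-7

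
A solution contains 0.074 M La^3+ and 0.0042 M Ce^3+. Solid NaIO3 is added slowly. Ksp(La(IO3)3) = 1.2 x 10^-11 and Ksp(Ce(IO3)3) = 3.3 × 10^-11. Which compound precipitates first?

La(IO3)3

Each salt begins to precipitate when Q = Ksp, i.e. when [IO3^-] reaches its threshold.
For La(IO3)3: 1.2 x 10^-11 = 0.074 × [IO3^-]^3  ⇒  [IO3^-] = 5.5 × 10^-4 M.
For Ce(IO3)3: 3.3 × 10^-11 = 0.0042 × [IO3^-]^3  ⇒  [IO3^-] = 2.0 x 10^-3 M.
The salt with the lower threshold [IO3^-] precipitates first: La(IO3)3.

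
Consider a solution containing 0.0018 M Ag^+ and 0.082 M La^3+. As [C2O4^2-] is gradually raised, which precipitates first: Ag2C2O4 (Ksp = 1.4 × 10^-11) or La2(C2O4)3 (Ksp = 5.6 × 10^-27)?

La2(C2O4)3

Each salt begins to precipitate when Q = Ksp, i.e. when [C2O4^2-] reaches its threshold.
For Ag2C2O4: 1.4 × 10^-11 = (0.0018)^2 × [C2O4^2-]  ⇒  [C2O4^2-] = 4.3 × 10^-6 M.
For La2(C2O4)3: 5.6 × 10^-27 = (0.082)^2 × [C2O4^2-]^3  ⇒  [C2O4^2-] = 9.4 × 10^-9 M.
The salt with the lower threshold [C2O4^2-] precipitates first: La2(C2O4)3.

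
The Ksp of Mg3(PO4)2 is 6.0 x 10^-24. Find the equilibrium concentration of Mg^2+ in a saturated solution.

2.7e-5 M

Mg3(PO4)2(s) ⇌ 3 Mg^2+ + 2 PO4^3-
Ksp = [Mg^2+]^3[PO4^3-]^2
For each mole of Mg3(PO4)2 that dissolves: [Mg^2+] = 3s, [PO4^3-] = 2s.
Ksp = (3s)^3(2s)^2 = 108s^5
Solving, s = (6.0 x 10^-24/108)^(1/5) = 8.89 x 10^-6 M
[Mg^2+] = 3s = 2.7 x 10^-5 M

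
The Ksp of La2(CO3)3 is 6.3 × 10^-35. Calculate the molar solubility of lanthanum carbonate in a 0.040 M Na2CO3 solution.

La2(CO3)3(s) ⇌ 2 La^3+(aq) + 3 CO3^2-(aq)
Ksp = [La^3+]^2[CO3^2-]^3
If s mol/L dissolves here, [La^3+] = 2s, [CO3^2-] = 0.040 + 3s ≈ 0.040 (Ksp is small, so little additional dissolves).
Ksp ≈ (2s)^2 × (0.040)^3
s = 5.0 × 10^-16 M
Check: 3s = 1.5 × 10^-15 ≪ 0.040, so the approximation is valid.

s = 5.0e-16 M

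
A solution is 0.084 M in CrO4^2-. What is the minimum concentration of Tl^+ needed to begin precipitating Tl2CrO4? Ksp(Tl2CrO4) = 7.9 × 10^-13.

[Tl^+] = 3.1 x 10^-6 M

Tl2CrO4(s) ⇌ 2 Tl^+(aq) + CrO4^2-(aq)
Ksp = [Tl^+]^2[CrO4^2-]
Precipitation begins when Q = Ksp. With [CrO4^2-] = 0.084 M:
7.9 × 10^-13 = (0.084) × [Tl^+]^2
[Tl^+] = (7.9 × 10^-13 / 8.4 x 10^-2)^(1/2) = 3.1 x 10^-6 M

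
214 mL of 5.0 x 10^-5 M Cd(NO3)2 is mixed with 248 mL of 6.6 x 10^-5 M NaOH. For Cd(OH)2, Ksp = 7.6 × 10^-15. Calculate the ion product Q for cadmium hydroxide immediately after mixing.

Total volume = 214 + 248 = 462 mL.
[Cd^2+] = 5.0 × 10^-5 × (214/462) = 2.32 × 10^-5 M
[OH^-] = 6.6 × 10^-5 × (248/462) = 3.54 × 10^-5 M
Cd(OH)2(s) ⇌ Cd^2+ + 2 OH^-, so Q = [Cd^2+][OH^-]^2
Q = (2.32 x 10^-5)(3.54 × 10^-5)^2 = 2.9 × 10^-14
Q > Ksp, so Cd(OH)2 will precipitate.

Q ≈ 2.9 x 10^-14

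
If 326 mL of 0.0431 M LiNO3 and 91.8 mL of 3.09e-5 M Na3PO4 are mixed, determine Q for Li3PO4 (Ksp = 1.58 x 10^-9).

Q = 2.58 × 10^-10

Total volume = 326 + 91.8 = 417.8 mL.
[Li^+] = 4.31 x 10^-2 × (326/417.8) = 3.363 × 10^-2 M
[PO4^3-] = 3.09 × 10^-5 × (91.8/417.8) = 6.789 × 10^-6 M
Li3PO4(s) ⇌ 3 Li^+(aq) + PO4^3-(aq), so Q = [Li^+]^3[PO4^3-]
Q = (3.363 × 10^-2)^3(6.789 x 10^-6) = 2.58 × 10^-10
Q < Ksp, so no precipitate of Li3PO4 forms.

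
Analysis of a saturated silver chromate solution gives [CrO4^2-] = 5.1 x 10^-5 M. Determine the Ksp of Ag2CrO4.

Ag2CrO4(s) <=> 2 Ag^+(aq) + CrO4^2-(aq)
Stoichiometry gives [Ag^+] = (2/1)[CrO4^2-] = 1.02 × 10^-4 M.
Ksp = [Ag^+]^2[CrO4^2-]
Ksp = (1.02 × 10^-4)^2 × 5.1 x 10^-5 = 5.3 × 10^-13

Ksp = 5.3 × 10^-13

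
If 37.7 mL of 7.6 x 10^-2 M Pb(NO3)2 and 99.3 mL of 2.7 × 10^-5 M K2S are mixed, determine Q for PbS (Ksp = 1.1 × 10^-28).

Q ≈ 4.1e-7

Total volume = 37.7 + 99.3 = 137 mL.
[Pb^2+] = 7.6 × 10^-2 × (37.7/137) = 2.09 × 10^-2 M
[S^2-] = 2.7 × 10^-5 × (99.3/137) = 1.96 × 10^-5 M
PbS(s) ⇌ Pb^2+ + S^2-, so Q = [Pb^2+][S^2-]
Q = (2.09 x 10^-2)(1.96 x 10^-5) = 4.1 × 10^-7
Q > Ksp, so PbS will precipitate.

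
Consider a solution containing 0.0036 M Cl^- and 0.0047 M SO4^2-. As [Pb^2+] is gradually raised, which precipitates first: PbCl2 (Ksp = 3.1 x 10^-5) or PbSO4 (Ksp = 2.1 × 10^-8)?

PbSO4

Precipitation of each salt starts when its ion product equals its Ksp.
For PbCl2: 3.1 x 10^-5 = (0.0036)^2 × [Pb^2+]  ⇒  [Pb^2+] = 2.4 M.
For PbSO4: 2.1 × 10^-8 = 0.0047 × [Pb^2+]  ⇒  [Pb^2+] = 4.5 × 10^-6 M.
The salt with the lower threshold [Pb^2+] precipitates first: PbSO4.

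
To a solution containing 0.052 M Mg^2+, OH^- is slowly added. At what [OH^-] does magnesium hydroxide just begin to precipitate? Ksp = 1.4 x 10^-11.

Mg(OH)2(s) ⇌ Mg^2+ + 2 OH^-
Ksp = [Mg^2+][OH^-]^2
Precipitation begins when Q = Ksp. With [Mg^2+] = 0.052 M:
1.4 x 10^-11 = (0.052) × [OH^-]^2
[OH^-] = (1.4 x 10^-11 / 5.2 × 10^-2)^(1/2) = 1.6 × 10^-5 M

[OH^-] ≈ 1.6e-5 M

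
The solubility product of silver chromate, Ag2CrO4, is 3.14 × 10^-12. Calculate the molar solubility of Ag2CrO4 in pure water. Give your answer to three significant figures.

s ≈ 9.22e-5 M

Ag2CrO4(s) <=> 2 Ag^+(aq) + CrO4^2-(aq)
Ksp = [Ag^+]^2[CrO4^2-]
With molar solubility s: [Ag^+] = 2s, [CrO4^2-] = s.
So Ksp = (2s)^2 × s = 4s^3
s = (3.14 × 10^-12 / 4)^(1/3) = 9.22 × 10^-5 M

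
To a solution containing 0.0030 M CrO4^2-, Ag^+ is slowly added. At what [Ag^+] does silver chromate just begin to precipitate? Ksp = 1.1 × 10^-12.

Ag2CrO4(s) ⇌ 2 Ag^+(aq) + CrO4^2-(aq)
Ksp = [Ag^+]^2[CrO4^2-]
Precipitation begins when Q = Ksp. With [CrO4^2-] = 0.0030 M:
1.1 × 10^-12 = (0.0030) × [Ag^+]^2
[Ag^+] = (1.1 × 10^-12 / 3.0 x 10^-3)^(1/2) = 1.9 × 10^-5 M

[Ag^+] = 1.9e-5 M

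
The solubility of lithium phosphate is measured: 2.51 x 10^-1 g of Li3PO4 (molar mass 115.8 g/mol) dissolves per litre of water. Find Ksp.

Ksp ≈ 5.96 x 10^-10

Molar solubility s = (2.51 × 10^-1 g/L) / (115.8 g/mol) = 2.168 × 10^-3 M.
Li3PO4(s) ⇌ 3 Li^+(aq) + PO4^3-(aq)
With molar solubility s: [Li^+] = 3s, [PO4^3-] = s.
Ksp = [Li^+]^3[PO4^3-]
So Ksp = (3s)^3 × s = 27s^4
With s = 2.168 x 10^-3: Ksp = 5.96 × 10^-10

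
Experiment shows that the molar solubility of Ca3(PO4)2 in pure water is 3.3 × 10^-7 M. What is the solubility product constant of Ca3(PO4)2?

Ksp = 4.2 × 10^-31

Ca3(PO4)2(s) ⇌ 3 Ca^2+ + 2 PO4^3-
For each mole of Ca3(PO4)2 that dissolves: [Ca^2+] = 3s, [PO4^3-] = 2s.
Ksp = [Ca^2+]^3[PO4^3-]^2
So Ksp = (3s)^3 × (2s)^2 = 108s^5
Ksp = 108 × (3.3 × 10^-7)^5 = 4.2 x 10^-31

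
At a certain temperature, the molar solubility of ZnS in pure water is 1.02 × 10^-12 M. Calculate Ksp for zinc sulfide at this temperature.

Ksp ≈ 1.04 x 10^-24

ZnS(s) <=> Zn^2+ + S^2-
For each mole of ZnS that dissolves: [Zn^2+] = s, [S^2-] = s.
Ksp = [Zn^2+][S^2-]
Ksp = s^2
Ksp = (1.02 × 10^-12)^2 = 1.04 × 10^-24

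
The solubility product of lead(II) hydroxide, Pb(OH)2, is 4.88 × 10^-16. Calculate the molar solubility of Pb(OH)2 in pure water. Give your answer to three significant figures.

Pb(OH)2(s) ⇌ Pb^2+(aq) + 2 OH^-(aq)
Ksp = [Pb^2+][OH^-]^2
With molar solubility s: [Pb^2+] = s, [OH^-] = 2s.
So Ksp = s × (2s)^2 = 4s^3
Solving, s = (4.88 × 10^-16/4)^(1/3) = 4.96 × 10^-6 M

s ≈ 4.96e-6 M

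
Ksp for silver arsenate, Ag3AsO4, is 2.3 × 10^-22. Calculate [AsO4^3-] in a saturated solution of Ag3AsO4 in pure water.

Ag3AsO4(s) ⇌ 3 Ag^+(aq) + AsO4^3-(aq)
Ksp = [Ag^+]^3[AsO4^3-]
With molar solubility s: [Ag^+] = 3s, [AsO4^3-] = s.
Substituting: Ksp = (3s)^3s = 27s^4
s^4 = 2.3 × 10^-22 / 27, so s = 1.71 x 10^-6 M
[AsO4^3-] = s = 1.7 × 10^-6 M

[AsO4^3-] = 1.7 × 10^-6 M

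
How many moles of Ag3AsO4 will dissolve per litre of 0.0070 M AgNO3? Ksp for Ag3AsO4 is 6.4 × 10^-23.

Ag3AsO4(s) <=> 3 Ag^+ + AsO4^3-
Ksp = [Ag^+]^3[AsO4^3-]
Let s be the molar solubility in this solution. [Ag^+] = 0.0070 + 3s ≈ 0.0070, [AsO4^3-] = s (Ksp is small, so little additional dissolves).
Ksp ≈ (0.0070)^3 × s
s = 1.9 × 10^-16 M
Check: 3s = 5.6 × 10^-16 ≪ 0.0070, so the approximation is valid.

s ≈ 1.9 × 10^-16 M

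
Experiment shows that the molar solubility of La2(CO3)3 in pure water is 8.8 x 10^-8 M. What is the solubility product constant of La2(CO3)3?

5.7 x 10^-34

La2(CO3)3(s) ⇌ 2 La^3+ + 3 CO3^2-
For each mole of La2(CO3)3 that dissolves: [La^3+] = 2s, [CO3^2-] = 3s.
Ksp = [La^3+]^2[CO3^2-]^3
So Ksp = (2s)^2 × (3s)^3 = 108s^5
Ksp = 108 × (8.8 × 10^-8)^5 = 5.7 x 10^-34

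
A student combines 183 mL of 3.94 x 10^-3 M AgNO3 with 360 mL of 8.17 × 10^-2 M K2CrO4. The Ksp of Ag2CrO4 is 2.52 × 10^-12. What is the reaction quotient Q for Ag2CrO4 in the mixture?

Q = 9.55 × 10^-8

Total volume = 183 + 360 = 543 mL.
[Ag^+] = 3.94 × 10^-3 × (183/543) = 1.328 × 10^-3 M
[CrO4^2-] = 8.17 x 10^-2 × (360/543) = 5.417 × 10^-2 M
Ag2CrO4(s) ⇌ 2 Ag^+(aq) + CrO4^2-(aq), so Q = [Ag^+]^2[CrO4^2-]
Q = (1.328 x 10^-3)^2(5.417 x 10^-2) = 9.55 x 10^-8
Q > Ksp, so Ag2CrO4 will precipitate.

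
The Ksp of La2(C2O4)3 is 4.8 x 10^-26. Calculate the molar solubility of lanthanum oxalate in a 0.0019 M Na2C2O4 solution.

La2(C2O4)3(s) ⇌ 2 La^3+ + 3 C2O4^2-
Ksp = [La^3+]^2[C2O4^2-]^3
If s mol/L dissolves here, [La^3+] = 2s, [C2O4^2-] = 0.0019 + 3s ≈ 0.0019 (Ksp is small, so little additional dissolves).
Ksp ≈ (2s)^2 × (0.0019)^3
s = 1.3 × 10^-9 M
Check: 3s = 4.0 × 10^-9 ≪ 0.0019, so the approximation is valid.

1.3 x 10^-9 M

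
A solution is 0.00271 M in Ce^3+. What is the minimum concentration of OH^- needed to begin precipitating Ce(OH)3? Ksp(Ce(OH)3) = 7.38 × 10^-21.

Ce(OH)3(s) ⇌ Ce^3+(aq) + 3 OH^-(aq)
Ksp = [Ce^3+][OH^-]^3
Precipitation begins when Q = Ksp. With [Ce^3+] = 0.00271 M:
7.38 × 10^-21 = (0.00271) × [OH^-]^3
[OH^-] = (7.38 × 10^-21 / 2.71 x 10^-3)^(1/3) = 1.40 x 10^-6 M

1.40e-6 M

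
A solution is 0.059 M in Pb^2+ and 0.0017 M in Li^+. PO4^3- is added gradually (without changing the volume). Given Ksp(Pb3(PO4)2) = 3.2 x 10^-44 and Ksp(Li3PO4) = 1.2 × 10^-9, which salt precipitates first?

Precipitation of each salt starts when its ion product equals its Ksp.
For Pb3(PO4)2: 3.2 x 10^-44 = (0.059)^3 × [PO4^3-]^2  ⇒  [PO4^3-] = 1.2 × 10^-20 M.
For Li3PO4: 1.2 × 10^-9 = (0.0017)^3 × [PO4^3-]  ⇒  [PO4^3-] = 2.4 × 10^-1 M.
The salt with the lower threshold [PO4^3-] precipitates first: Pb3(PO4)2.

Pb3(PO4)2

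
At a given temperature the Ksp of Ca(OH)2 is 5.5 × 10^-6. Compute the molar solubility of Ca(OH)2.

s = 0.011 M

Ca(OH)2(s) ⇌ Ca^2+ + 2 OH^-
Ksp = [Ca^2+][OH^-]^2
With molar solubility s: [Ca^2+] = s, [OH^-] = 2s.
So Ksp = s × (2s)^2 = 4s^3
Solving, s = (5.5 × 10^-6/4)^(1/3) = 1.1 x 10^-2 M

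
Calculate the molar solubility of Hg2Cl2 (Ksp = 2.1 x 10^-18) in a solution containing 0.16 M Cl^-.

s = 8.2 x 10^-17 M

Hg2Cl2(s) ⇌ Hg2^2+(aq) + 2 Cl^-(aq)
Ksp = [Hg2^2+][Cl^-]^2
Let s be the molar solubility in this solution. [Hg2^2+] = s, [Cl^-] = 0.16 + 2s ≈ 0.16 (since the Cl^- already present dominates).
Ksp ≈ s × (0.16)^2
s = 8.2 x 10^-17 M
Check: 2s = 1.6 × 10^-16 ≪ 0.16, so the approximation is valid.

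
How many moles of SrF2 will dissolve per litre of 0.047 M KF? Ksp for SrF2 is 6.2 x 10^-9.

SrF2(s) <=> Sr^2+ + 2 F^-
Ksp = [Sr^2+][F^-]^2
Let s = moles of SrF2 that dissolve per litre. [Sr^2+] = s, [F^-] = 0.047 + 2s ≈ 0.047 (common-ion effect: F^- is already 0.047 M).
Ksp ≈ s × (0.047)^2
s = 2.8 × 10^-6 M
Check: 2s = 5.6 × 10^-6 ≪ 0.047, so the approximation is valid.

2.8 × 10^-6 M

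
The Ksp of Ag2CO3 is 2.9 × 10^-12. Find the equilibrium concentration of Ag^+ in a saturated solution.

[Ag^+] ≈ 1.8 x 10^-4 M

Ag2CO3(s) ⇌ 2 Ag^+ + CO3^2-
Ksp = [Ag^+]^2[CO3^2-]
If s mol/L of Ag2CO3 dissolves, [Ag^+] = 2s and [CO3^2-] = s.
Ksp = (2s)^2s = 4s^3
s^3 = 2.9 × 10^-12 / 4, so s = 8.98 x 10^-5 M
[Ag^+] = 2s = 1.8 × 10^-4 M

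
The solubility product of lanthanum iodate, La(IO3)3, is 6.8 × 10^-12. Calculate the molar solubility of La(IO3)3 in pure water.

s ≈ 7.1e-4 M

La(IO3)3(s) ⇌ La^3+(aq) + 3 IO3^-(aq)
Ksp = [La^3+][IO3^-]^3
With molar solubility s: [La^3+] = s, [IO3^-] = 3s.
So Ksp = s × (3s)^3 = 27s^4
s = (6.8 × 10^-12 / 27)^(1/4) = 7.1 x 10^-4 M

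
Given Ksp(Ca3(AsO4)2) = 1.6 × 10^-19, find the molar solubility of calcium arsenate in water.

s = 6.8 × 10^-5 M

Ca3(AsO4)2(s) <=> 3 Ca^2+(aq) + 2 AsO4^3-(aq)
Ksp = [Ca^2+]^3[AsO4^3-]^2
For each mole of Ca3(AsO4)2 that dissolves: [Ca^2+] = 3s, [AsO4^3-] = 2s.
Ksp = (3s)^3(2s)^2 = 108s^5
s^5 = 1.6 × 10^-19 / 108, so s = 6.8 × 10^-5 M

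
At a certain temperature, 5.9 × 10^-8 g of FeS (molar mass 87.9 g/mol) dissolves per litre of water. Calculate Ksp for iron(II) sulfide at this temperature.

Molar solubility s = (5.9 × 10^-8 g/L) / (87.9 g/mol) = 6.71 × 10^-10 M.
FeS(s) <=> Fe^2+(aq) + S^2-(aq)
Let s = molar solubility. Then [Fe^2+] = s and [S^2-] = s.
Ksp = [Fe^2+][S^2-]
Ksp = s^2
With s = 6.71 x 10^-10: Ksp = 4.5 × 10^-19

Ksp = 4.5 x 10^-19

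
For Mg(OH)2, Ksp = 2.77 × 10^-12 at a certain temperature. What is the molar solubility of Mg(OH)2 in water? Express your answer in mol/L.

s ≈ 8.85 × 10^-5 M

Mg(OH)2(s) ⇌ Mg^2+(aq) + 2 OH^-(aq)
Ksp = [Mg^2+][OH^-]^2
Let s = molar solubility. Then [Mg^2+] = s and [OH^-] = 2s.
So Ksp = s × (2s)^2 = 4s^3
Solving, s = (2.77 × 10^-12/4)^(1/3) = 8.85 x 10^-5 M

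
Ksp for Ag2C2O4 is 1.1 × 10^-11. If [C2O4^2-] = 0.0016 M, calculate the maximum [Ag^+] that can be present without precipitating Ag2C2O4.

Ag2C2O4(s) <=> 2 Ag^+(aq) + C2O4^2-(aq)
Ksp = [Ag^+]^2[C2O4^2-]
Precipitation begins when Q = Ksp. With [C2O4^2-] = 0.0016 M:
1.1 × 10^-11 = (0.0016) × [Ag^+]^2
[Ag^+] = (1.1 × 10^-11 / 1.6 × 10^-3)^(1/2) = 8.3 × 10^-5 M

8.3 × 10^-5 M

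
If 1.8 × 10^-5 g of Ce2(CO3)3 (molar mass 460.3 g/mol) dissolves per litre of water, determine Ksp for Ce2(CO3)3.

9.9e-36

Molar solubility s = (1.8 x 10^-5 g/L) / (460.3 g/mol) = 3.91 × 10^-8 M.
Ce2(CO3)3(s) <=> 2 Ce^3+ + 3 CO3^2-
If s mol/L of Ce2(CO3)3 dissolves, [Ce^3+] = 2s and [CO3^2-] = 3s.
Ksp = [Ce^3+]^2[CO3^2-]^3
Substituting: Ksp = (2s)^2(3s)^3 = 108s^5
With s = 3.91 x 10^-8: Ksp = 9.9 × 10^-36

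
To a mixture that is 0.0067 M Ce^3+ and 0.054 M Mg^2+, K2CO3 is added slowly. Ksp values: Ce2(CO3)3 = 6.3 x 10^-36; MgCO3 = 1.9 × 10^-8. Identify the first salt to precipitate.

Ce2(CO3)3

Precipitation of each salt starts when its ion product equals its Ksp.
For Ce2(CO3)3: 6.3 x 10^-36 = (0.0067)^2 × [CO3^2-]^3  ⇒  [CO3^2-] = 5.2 × 10^-11 M.
For MgCO3: 1.9 × 10^-8 = 0.054 × [CO3^2-]  ⇒  [CO3^2-] = 3.5 × 10^-7 M.
The salt with the lower threshold [CO3^2-] precipitates first: Ce2(CO3)3.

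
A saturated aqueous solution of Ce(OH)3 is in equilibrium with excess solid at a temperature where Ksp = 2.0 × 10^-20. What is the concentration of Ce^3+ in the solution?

Ce(OH)3(s) ⇌ Ce^3+ + 3 OH^-
Ksp = [Ce^3+][OH^-]^3
With molar solubility s: [Ce^3+] = s, [OH^-] = 3s.
Substituting: Ksp = s(3s)^3 = 27s^4
Solving, s = (2.0 × 10^-20/27)^(1/4) = 5.22 x 10^-6 M
[Ce^3+] = s = 5.2 × 10^-6 M

[Ce^3+] = 5.2 × 10^-6 M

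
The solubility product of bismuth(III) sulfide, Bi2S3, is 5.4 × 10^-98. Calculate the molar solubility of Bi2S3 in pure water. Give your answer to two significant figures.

s = 1.4 x 10^-20 M

Bi2S3(s) <=> 2 Bi^3+(aq) + 3 S^2-(aq)
Ksp = [Bi^3+]^2[S^2-]^3
Let s = molar solubility. Then [Bi^3+] = 2s and [S^2-] = 3s.
Substituting: Ksp = (2s)^2(3s)^3 = 108s^5
s^5 = 5.4 × 10^-98 / 108, so s = 1.4 x 10^-20 M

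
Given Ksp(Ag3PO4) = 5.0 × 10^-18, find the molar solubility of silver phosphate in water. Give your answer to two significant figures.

2.1 x 10^-5 M

Ag3PO4(s) <=> 3 Ag^+(aq) + PO4^3-(aq)
Ksp = [Ag^+]^3[PO4^3-]
For each mole of Ag3PO4 that dissolves: [Ag^+] = 3s, [PO4^3-] = s.
Ksp = (3s)^3s = 27s^4
Solving, s = (5.0 × 10^-18/27)^(1/4) = 2.1 × 10^-5 M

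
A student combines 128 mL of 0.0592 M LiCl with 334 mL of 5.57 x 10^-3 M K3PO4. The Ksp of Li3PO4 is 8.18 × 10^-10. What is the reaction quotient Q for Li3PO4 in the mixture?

1.78 x 10^-8

Total volume = 128 + 334 = 462 mL.
[Li^+] = 5.92 × 10^-2 × (128/462) = 1.640 × 10^-2 M
[PO4^3-] = 5.57 x 10^-3 × (334/462) = 4.027 × 10^-3 M
Li3PO4(s) <=> 3 Li^+ + PO4^3-, so Q = [Li^+]^3[PO4^3-]
Q = (1.640 × 10^-2)^3(4.027 × 10^-3) = 1.78 × 10^-8
Q > Ksp, so Li3PO4 will precipitate.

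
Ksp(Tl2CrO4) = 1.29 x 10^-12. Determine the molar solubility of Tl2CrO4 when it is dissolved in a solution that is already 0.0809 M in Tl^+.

1.97 × 10^-10 M

Tl2CrO4(s) ⇌ 2 Tl^+(aq) + CrO4^2-(aq)
Ksp = [Tl^+]^2[CrO4^2-]
Let s = moles of Tl2CrO4 that dissolve per litre. [Tl^+] = 0.0809 + 2s ≈ 0.0809, [CrO4^2-] = s (since the Tl^+ already present dominates).
Ksp ≈ (0.0809)^2 × s
s = 1.97 × 10^-10 M
Check: 2s = 3.9 × 10^-10 ≪ 0.0809, so the approximation is valid.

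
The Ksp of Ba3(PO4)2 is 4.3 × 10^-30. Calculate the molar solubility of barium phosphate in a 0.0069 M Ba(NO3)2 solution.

s ≈ 1.8 × 10^-12 M

Ba3(PO4)2(s) ⇌ 3 Ba^2+ + 2 PO4^3-
Ksp = [Ba^2+]^3[PO4^3-]^2
Let s be the molar solubility in this solution. [Ba^2+] = 0.0069 + 3s ≈ 0.0069, [PO4^3-] = 2s (common-ion effect: Ba^2+ is already 0.0069 M).
Ksp ≈ (0.0069)^3 × (2s)^2
s = 1.8 × 10^-12 M
Check: 3s = 5.4 × 10^-12 ≪ 0.0069, so the approximation is valid.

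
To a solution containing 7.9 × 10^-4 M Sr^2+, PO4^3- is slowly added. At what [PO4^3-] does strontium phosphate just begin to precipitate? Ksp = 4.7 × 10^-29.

[PO4^3-] = 3.1 x 10^-10 M

Sr3(PO4)2(s) ⇌ 3 Sr^2+(aq) + 2 PO4^3-(aq)
Ksp = [Sr^2+]^3[PO4^3-]^2
Precipitation begins when Q = Ksp. With [Sr^2+] = 7.9 × 10^-4 M:
4.7 × 10^-29 = (7.9 × 10^-4)^3 × [PO4^3-]^2
[PO4^3-] = (4.7 × 10^-29 / 4.93 x 10^-10)^(1/2) = 3.1 × 10^-10 M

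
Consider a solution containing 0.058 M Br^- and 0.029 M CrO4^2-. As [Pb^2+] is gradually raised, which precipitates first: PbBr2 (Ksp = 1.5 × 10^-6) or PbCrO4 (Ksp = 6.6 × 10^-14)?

Precipitation of each salt starts when its ion product equals its Ksp.
For PbBr2: 1.5 × 10^-6 = (0.058)^2 × [Pb^2+]  ⇒  [Pb^2+] = 4.5 × 10^-4 M.
For PbCrO4: 6.6 × 10^-14 = 0.029 × [Pb^2+]  ⇒  [Pb^2+] = 2.3 x 10^-12 M.
The salt with the lower threshold [Pb^2+] precipitates first: PbCrO4.

PbCrO4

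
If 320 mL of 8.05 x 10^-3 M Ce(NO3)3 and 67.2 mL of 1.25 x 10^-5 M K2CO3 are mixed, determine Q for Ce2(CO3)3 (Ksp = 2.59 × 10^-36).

Q ≈ 4.52e-22

Total volume = 320 + 67.2 = 387.2 mL.
[Ce^3+] = 8.05 x 10^-3 × (320/387.2) = 6.653 × 10^-3 M
[CO3^2-] = 1.25 × 10^-5 × (67.2/387.2) = 2.169 x 10^-6 M
Ce2(CO3)3(s) ⇌ 2 Ce^3+(aq) + 3 CO3^2-(aq), so Q = [Ce^3+]^2[CO3^2-]^3
Q = (6.653 x 10^-3)^2(2.169 × 10^-6)^3 = 4.52 × 10^-22
Q > Ksp, so Ce2(CO3)3 will precipitate.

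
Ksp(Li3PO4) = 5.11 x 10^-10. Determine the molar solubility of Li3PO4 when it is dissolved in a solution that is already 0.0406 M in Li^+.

Li3PO4(s) <=> 3 Li^+(aq) + PO4^3-(aq)
Ksp = [Li^+]^3[PO4^3-]
If s mol/L dissolves here, [Li^+] = 0.0406 + 3s ≈ 0.0406, [PO4^3-] = s (since the Li^+ already present dominates).
Ksp ≈ (0.0406)^3 × s
s = 7.64 × 10^-6 M
Check: 3s = 2.3 × 10^-5 ≪ 0.0406, so the approximation is valid.

7.64e-6 M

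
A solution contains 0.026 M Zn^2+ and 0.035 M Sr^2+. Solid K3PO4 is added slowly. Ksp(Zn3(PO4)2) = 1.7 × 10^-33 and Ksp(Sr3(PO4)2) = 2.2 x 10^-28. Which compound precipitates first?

Zn3(PO4)2

Each salt begins to precipitate when Q = Ksp, i.e. when [PO4^3-] reaches its threshold.
For Zn3(PO4)2: 1.7 × 10^-33 = (0.026)^3 × [PO4^3-]^2  ⇒  [PO4^3-] = 9.8 × 10^-15 M.
For Sr3(PO4)2: 2.2 x 10^-28 = (0.035)^3 × [PO4^3-]^2  ⇒  [PO4^3-] = 2.3 x 10^-12 M.
The salt with the lower threshold [PO4^3-] precipitates first: Zn3(PO4)2.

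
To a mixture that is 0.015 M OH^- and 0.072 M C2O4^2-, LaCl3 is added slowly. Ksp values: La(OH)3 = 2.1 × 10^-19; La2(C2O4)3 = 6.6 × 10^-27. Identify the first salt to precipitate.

La(OH)3

Precipitation of each salt starts when its ion product equals its Ksp.
For La(OH)3: 2.1 × 10^-19 = (0.015)^3 × [La^3+]  ⇒  [La^3+] = 6.2 × 10^-14 M.
For La2(C2O4)3: 6.6 × 10^-27 = (0.072)^3 × [La^3+]^2  ⇒  [La^3+] = 4.2 × 10^-12 M.
The salt with the lower threshold [La^3+] precipitates first: La(OH)3.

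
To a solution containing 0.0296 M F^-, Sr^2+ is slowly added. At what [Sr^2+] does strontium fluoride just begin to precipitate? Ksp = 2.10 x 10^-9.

SrF2(s) ⇌ Sr^2+ + 2 F^-
Ksp = [Sr^2+][F^-]^2
Precipitation begins when Q = Ksp. With [F^-] = 0.0296 M:
2.10 x 10^-9 = (0.0296)^2 × [Sr^2+]
[Sr^2+] = (2.10 x 10^-9 / 8.762 x 10^-4) = 2.40 x 10^-6 M

2.40e-6 M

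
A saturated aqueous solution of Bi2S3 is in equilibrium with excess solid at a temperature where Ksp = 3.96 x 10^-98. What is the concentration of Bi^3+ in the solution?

[Bi^3+] = 2.59 × 10^-20 M

Bi2S3(s) <=> 2 Bi^3+ + 3 S^2-
Ksp = [Bi^3+]^2[S^2-]^3
With molar solubility s: [Bi^3+] = 2s, [S^2-] = 3s.
So Ksp = (2s)^2 × (3s)^3 = 108s^5
Solving, s = (3.96 x 10^-98/108)^(1/5) = 1.297 × 10^-20 M
[Bi^3+] = 2s = 2.59 × 10^-20 M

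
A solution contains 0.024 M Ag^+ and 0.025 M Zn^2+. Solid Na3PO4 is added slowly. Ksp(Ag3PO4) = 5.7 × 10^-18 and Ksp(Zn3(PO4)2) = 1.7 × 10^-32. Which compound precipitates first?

Precipitation of each salt starts when its ion product equals its Ksp.
For Ag3PO4: 5.7 × 10^-18 = (0.024)^3 × [PO4^3-]  ⇒  [PO4^3-] = 4.1 × 10^-13 M.
For Zn3(PO4)2: 1.7 × 10^-32 = (0.025)^3 × [PO4^3-]^2  ⇒  [PO4^3-] = 3.3 × 10^-14 M.
The salt with the lower threshold [PO4^3-] precipitates first: Zn3(PO4)2.

Zn3(PO4)2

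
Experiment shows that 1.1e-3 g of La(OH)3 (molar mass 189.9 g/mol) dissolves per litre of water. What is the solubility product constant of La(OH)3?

Molar solubility s = (1.1 x 10^-3 g/L) / (189.9 g/mol) = 5.79 x 10^-6 M.
La(OH)3(s) <=> La^3+ + 3 OH^-
For each mole of La(OH)3 that dissolves: [La^3+] = s, [OH^-] = 3s.
Ksp = [La^3+][OH^-]^3
Substituting: Ksp = s(3s)^3 = 27s^4
With s = 5.79 x 10^-6: Ksp = 3.0 × 10^-20

Ksp = 3.0 × 10^-20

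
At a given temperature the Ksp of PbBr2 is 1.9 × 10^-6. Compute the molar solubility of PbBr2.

s ≈ 7.8e-3 M

PbBr2(s) <=> Pb^2+ + 2 Br^-
Ksp = [Pb^2+][Br^-]^2
With molar solubility s: [Pb^2+] = s, [Br^-] = 2s.
Substituting: Ksp = s(2s)^2 = 4s^3
s = (1.9 × 10^-6 / 4)^(1/3) = 7.8 × 10^-3 M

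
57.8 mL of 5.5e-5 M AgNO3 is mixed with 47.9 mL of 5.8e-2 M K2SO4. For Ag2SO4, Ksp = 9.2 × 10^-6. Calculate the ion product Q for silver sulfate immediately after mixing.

Total volume = 57.8 + 47.9 = 105.7 mL.
[Ag^+] = 5.5 x 10^-5 × (57.8/105.7) = 3.01 × 10^-5 M
[SO4^2-] = 5.8 x 10^-2 × (47.9/105.7) = 2.63 × 10^-2 M
Ag2SO4(s) ⇌ 2 Ag^+ + SO4^2-, so Q = [Ag^+]^2[SO4^2-]
Q = (3.01 × 10^-5)^2(2.63 × 10^-2) = 2.4 x 10^-11
Q < Ksp, so no precipitate of Ag2SO4 forms.

2.4 × 10^-11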